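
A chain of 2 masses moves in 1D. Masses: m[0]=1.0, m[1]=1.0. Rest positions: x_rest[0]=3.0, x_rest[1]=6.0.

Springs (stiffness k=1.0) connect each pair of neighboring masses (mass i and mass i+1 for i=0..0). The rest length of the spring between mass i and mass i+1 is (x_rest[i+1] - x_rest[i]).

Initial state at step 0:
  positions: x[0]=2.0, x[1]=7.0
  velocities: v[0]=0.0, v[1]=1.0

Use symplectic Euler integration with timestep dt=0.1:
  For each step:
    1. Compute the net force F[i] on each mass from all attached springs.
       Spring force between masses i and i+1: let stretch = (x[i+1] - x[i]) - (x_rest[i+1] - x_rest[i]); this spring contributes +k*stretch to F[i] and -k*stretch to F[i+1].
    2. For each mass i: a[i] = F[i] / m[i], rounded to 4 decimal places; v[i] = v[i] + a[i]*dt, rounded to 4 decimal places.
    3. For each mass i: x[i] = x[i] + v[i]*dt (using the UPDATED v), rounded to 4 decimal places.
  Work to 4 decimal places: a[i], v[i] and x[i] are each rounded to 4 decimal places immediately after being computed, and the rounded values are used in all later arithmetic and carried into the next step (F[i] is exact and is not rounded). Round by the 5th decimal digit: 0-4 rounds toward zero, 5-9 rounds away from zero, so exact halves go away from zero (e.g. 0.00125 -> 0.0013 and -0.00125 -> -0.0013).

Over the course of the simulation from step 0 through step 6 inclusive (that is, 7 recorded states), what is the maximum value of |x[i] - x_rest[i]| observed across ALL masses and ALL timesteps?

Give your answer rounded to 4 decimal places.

Answer: 1.1961

Derivation:
Step 0: x=[2.0000 7.0000] v=[0.0000 1.0000]
Step 1: x=[2.0200 7.0800] v=[0.2000 0.8000]
Step 2: x=[2.0606 7.1394] v=[0.4060 0.5940]
Step 3: x=[2.1220 7.1780] v=[0.6139 0.3861]
Step 4: x=[2.2040 7.1961] v=[0.8195 0.1805]
Step 5: x=[2.3059 7.1942] v=[1.0187 -0.0187]
Step 6: x=[2.4267 7.1735] v=[1.2075 -0.2075]
Max displacement = 1.1961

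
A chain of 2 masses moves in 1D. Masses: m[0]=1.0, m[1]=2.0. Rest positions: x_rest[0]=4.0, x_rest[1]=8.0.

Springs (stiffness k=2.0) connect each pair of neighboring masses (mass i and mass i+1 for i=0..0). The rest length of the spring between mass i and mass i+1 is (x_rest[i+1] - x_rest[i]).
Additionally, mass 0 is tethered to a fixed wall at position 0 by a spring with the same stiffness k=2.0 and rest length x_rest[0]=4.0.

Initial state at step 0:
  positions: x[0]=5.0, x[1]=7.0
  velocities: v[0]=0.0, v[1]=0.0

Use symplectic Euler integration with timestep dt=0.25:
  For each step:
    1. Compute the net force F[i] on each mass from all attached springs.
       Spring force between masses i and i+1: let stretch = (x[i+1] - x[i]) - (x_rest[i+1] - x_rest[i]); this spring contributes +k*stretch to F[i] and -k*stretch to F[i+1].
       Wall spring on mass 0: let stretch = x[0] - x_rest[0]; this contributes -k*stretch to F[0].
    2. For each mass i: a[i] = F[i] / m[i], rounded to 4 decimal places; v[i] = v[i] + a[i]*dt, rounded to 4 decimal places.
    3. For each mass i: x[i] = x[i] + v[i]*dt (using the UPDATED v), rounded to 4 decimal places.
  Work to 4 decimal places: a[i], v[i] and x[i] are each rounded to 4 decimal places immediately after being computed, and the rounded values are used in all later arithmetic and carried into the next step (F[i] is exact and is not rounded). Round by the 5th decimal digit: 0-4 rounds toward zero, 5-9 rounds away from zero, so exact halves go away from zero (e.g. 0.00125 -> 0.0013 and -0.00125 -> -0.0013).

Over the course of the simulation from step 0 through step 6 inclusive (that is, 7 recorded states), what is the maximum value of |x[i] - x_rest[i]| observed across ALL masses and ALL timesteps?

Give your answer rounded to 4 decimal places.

Step 0: x=[5.0000 7.0000] v=[0.0000 0.0000]
Step 1: x=[4.6250 7.1250] v=[-1.5000 0.5000]
Step 2: x=[3.9844 7.3438] v=[-2.5625 0.8750]
Step 3: x=[3.2657 7.6026] v=[-2.8750 1.0352]
Step 4: x=[2.6809 7.8404] v=[-2.3394 0.9510]
Step 5: x=[2.4059 8.0057] v=[-1.1001 0.6611]
Step 6: x=[2.5301 8.0710] v=[0.4969 0.2612]
Max displacement = 1.5941

Answer: 1.5941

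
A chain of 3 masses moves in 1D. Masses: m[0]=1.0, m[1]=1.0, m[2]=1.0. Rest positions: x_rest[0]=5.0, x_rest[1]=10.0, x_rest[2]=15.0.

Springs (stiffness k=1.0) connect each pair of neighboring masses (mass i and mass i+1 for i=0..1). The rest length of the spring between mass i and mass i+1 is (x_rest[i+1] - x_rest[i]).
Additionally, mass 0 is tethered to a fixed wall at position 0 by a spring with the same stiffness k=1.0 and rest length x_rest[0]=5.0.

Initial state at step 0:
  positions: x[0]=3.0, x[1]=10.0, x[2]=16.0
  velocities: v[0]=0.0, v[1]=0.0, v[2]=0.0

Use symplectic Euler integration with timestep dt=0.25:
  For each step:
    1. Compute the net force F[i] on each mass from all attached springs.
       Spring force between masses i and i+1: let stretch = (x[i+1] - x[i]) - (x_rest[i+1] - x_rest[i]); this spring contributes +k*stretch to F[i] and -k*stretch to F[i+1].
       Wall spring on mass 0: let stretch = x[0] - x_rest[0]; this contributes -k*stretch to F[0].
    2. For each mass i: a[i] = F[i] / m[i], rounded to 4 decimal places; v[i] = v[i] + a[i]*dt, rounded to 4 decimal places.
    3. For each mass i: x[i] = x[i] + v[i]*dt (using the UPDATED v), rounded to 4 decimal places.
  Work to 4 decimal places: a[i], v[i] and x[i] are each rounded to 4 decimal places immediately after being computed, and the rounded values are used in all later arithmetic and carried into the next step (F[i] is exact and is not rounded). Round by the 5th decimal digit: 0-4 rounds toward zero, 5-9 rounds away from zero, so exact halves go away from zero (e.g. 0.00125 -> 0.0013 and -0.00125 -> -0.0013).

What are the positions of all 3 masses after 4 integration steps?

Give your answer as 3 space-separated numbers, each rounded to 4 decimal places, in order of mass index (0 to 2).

Step 0: x=[3.0000 10.0000 16.0000] v=[0.0000 0.0000 0.0000]
Step 1: x=[3.2500 9.9375 15.9375] v=[1.0000 -0.2500 -0.2500]
Step 2: x=[3.7149 9.8320 15.8125] v=[1.8594 -0.4219 -0.5000]
Step 3: x=[4.3299 9.7180 15.6262] v=[2.4600 -0.4561 -0.7451]
Step 4: x=[5.0111 9.6365 15.3832] v=[2.7246 -0.3261 -0.9722]

Answer: 5.0111 9.6365 15.3832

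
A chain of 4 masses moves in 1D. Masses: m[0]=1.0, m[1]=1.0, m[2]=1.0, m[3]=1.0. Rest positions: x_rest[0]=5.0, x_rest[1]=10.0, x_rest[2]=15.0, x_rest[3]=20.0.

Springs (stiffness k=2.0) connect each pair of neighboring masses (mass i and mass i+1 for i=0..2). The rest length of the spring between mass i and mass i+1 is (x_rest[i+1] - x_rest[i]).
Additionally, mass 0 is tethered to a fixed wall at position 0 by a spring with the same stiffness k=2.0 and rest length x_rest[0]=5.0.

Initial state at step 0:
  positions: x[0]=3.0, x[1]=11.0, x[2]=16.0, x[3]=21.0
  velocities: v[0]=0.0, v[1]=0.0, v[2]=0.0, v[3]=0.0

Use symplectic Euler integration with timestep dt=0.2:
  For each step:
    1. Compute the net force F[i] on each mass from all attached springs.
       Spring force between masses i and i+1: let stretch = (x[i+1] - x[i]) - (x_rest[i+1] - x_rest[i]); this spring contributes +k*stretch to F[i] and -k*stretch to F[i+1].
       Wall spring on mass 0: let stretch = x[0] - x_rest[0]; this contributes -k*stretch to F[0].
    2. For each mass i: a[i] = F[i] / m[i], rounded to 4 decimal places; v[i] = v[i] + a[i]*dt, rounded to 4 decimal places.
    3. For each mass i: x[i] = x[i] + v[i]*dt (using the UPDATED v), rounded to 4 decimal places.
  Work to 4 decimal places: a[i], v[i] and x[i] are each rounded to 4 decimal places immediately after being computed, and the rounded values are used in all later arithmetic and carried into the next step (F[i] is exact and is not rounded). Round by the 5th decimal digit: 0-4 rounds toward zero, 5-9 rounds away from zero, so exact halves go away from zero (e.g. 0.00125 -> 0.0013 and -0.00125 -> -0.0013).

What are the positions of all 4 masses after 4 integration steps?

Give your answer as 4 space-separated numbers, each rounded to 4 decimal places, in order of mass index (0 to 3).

Answer: 5.8800 9.5251 15.7698 20.9901

Derivation:
Step 0: x=[3.0000 11.0000 16.0000 21.0000] v=[0.0000 0.0000 0.0000 0.0000]
Step 1: x=[3.4000 10.7600 16.0000 21.0000] v=[2.0000 -1.2000 0.0000 0.0000]
Step 2: x=[4.1168 10.3504 15.9808 21.0000] v=[3.5840 -2.0480 -0.0960 0.0000]
Step 3: x=[5.0029 9.8925 15.9127 20.9985] v=[4.4307 -2.2893 -0.3405 -0.0077]
Step 4: x=[5.8800 9.5251 15.7698 20.9901] v=[4.3854 -1.8371 -0.7143 -0.0420]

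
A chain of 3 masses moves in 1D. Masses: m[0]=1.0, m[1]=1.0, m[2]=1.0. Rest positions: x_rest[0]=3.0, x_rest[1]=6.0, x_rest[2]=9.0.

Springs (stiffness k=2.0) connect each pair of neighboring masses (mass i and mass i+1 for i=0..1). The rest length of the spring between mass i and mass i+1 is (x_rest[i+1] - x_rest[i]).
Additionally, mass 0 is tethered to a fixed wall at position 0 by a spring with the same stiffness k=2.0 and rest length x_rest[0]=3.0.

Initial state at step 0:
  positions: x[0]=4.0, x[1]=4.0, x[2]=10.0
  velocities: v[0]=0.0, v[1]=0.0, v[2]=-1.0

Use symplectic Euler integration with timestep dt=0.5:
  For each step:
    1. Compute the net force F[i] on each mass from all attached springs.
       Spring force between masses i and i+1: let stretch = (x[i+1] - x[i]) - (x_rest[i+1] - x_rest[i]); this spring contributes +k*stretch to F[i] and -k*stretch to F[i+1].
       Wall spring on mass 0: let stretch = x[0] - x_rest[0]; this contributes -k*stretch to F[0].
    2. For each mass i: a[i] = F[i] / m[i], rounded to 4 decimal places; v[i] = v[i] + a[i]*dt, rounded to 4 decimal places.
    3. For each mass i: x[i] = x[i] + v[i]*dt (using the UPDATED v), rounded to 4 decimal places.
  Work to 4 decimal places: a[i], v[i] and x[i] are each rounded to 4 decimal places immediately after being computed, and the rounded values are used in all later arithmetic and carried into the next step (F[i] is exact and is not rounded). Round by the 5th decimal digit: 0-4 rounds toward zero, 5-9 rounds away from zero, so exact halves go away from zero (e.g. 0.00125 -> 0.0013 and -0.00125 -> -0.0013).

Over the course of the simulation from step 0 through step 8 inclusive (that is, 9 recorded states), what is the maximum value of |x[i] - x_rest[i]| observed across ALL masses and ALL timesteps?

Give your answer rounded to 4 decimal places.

Step 0: x=[4.0000 4.0000 10.0000] v=[0.0000 0.0000 -1.0000]
Step 1: x=[2.0000 7.0000 8.0000] v=[-4.0000 6.0000 -4.0000]
Step 2: x=[1.5000 8.0000 7.0000] v=[-1.0000 2.0000 -2.0000]
Step 3: x=[3.5000 5.2500 8.0000] v=[4.0000 -5.5000 2.0000]
Step 4: x=[4.6250 3.0000 9.1250] v=[2.2500 -4.5000 2.2500]
Step 5: x=[2.6250 4.6250 8.6875] v=[-4.0000 3.2500 -0.8750]
Step 6: x=[0.3125 7.2813 7.7188] v=[-4.6250 5.3125 -1.9375]
Step 7: x=[1.3282 6.6719 8.0313] v=[2.0313 -1.2188 0.6250]
Step 8: x=[4.3516 4.0704 9.1641] v=[6.0468 -5.2031 2.2656]
Max displacement = 3.0000

Answer: 3.0000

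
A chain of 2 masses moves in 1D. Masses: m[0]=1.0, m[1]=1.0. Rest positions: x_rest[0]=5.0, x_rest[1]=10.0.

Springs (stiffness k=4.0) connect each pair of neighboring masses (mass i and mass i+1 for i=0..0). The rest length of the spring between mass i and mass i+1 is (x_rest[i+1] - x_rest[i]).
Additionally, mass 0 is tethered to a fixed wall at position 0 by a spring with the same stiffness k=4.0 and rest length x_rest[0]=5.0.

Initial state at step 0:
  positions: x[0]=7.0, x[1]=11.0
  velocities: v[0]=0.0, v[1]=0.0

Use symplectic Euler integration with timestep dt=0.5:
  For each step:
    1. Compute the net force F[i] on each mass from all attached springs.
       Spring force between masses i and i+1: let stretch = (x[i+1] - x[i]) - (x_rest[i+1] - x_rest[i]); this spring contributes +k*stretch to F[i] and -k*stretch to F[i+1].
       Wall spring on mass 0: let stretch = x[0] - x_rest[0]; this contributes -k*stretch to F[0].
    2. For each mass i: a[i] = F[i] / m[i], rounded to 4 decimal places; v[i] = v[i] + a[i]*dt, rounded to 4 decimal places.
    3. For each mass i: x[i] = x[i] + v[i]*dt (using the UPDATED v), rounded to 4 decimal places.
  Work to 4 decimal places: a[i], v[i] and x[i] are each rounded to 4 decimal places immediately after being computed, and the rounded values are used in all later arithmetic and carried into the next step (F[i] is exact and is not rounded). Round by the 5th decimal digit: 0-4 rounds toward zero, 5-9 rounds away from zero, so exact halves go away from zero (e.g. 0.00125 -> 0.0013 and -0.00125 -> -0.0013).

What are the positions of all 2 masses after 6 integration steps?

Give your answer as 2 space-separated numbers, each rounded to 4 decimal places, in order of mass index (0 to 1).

Answer: 6.0000 8.0000

Derivation:
Step 0: x=[7.0000 11.0000] v=[0.0000 0.0000]
Step 1: x=[4.0000 12.0000] v=[-6.0000 2.0000]
Step 2: x=[5.0000 10.0000] v=[2.0000 -4.0000]
Step 3: x=[6.0000 8.0000] v=[2.0000 -4.0000]
Step 4: x=[3.0000 9.0000] v=[-6.0000 2.0000]
Step 5: x=[3.0000 9.0000] v=[0.0000 0.0000]
Step 6: x=[6.0000 8.0000] v=[6.0000 -2.0000]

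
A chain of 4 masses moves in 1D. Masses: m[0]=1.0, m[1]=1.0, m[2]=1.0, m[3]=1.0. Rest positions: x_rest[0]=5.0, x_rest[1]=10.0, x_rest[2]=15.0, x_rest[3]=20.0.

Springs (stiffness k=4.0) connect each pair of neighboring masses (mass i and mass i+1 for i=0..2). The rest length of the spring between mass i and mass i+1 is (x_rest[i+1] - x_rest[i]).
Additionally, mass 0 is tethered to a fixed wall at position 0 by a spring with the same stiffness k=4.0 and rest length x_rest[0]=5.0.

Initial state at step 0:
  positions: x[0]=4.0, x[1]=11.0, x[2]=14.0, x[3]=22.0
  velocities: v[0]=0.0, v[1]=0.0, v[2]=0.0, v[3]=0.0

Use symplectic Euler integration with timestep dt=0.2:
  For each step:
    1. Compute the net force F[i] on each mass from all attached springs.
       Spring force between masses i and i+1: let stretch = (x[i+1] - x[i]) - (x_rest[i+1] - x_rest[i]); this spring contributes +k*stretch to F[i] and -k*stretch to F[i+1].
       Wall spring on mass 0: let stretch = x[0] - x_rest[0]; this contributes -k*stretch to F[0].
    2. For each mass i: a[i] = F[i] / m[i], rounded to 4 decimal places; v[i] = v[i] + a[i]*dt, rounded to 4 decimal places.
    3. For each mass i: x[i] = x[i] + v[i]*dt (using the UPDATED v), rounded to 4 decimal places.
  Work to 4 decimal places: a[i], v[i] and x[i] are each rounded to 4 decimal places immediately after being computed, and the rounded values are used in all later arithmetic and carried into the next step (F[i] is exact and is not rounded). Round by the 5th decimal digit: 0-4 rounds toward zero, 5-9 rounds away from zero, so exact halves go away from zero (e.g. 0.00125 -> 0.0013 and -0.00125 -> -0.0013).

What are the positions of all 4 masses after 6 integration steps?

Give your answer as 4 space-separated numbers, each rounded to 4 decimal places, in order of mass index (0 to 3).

Answer: 5.2011 11.3585 15.1544 19.7922

Derivation:
Step 0: x=[4.0000 11.0000 14.0000 22.0000] v=[0.0000 0.0000 0.0000 0.0000]
Step 1: x=[4.4800 10.3600 14.8000 21.5200] v=[2.4000 -3.2000 4.0000 -2.4000]
Step 2: x=[5.1840 9.4896 15.9648 20.7648] v=[3.5200 -4.3520 5.8240 -3.7760]
Step 3: x=[5.7475 8.9663 16.8616 20.0416] v=[2.8173 -2.6163 4.4838 -3.6160]
Step 4: x=[5.9064 9.1913 17.0039 19.6096] v=[0.7943 1.1249 0.7116 -2.1600]
Step 5: x=[5.6458 10.1407 16.3131 19.5607] v=[-1.3029 4.7471 -3.4539 -0.2446]
Step 6: x=[5.2011 11.3585 15.1544 19.7922] v=[-2.2236 6.0891 -5.7937 1.1573]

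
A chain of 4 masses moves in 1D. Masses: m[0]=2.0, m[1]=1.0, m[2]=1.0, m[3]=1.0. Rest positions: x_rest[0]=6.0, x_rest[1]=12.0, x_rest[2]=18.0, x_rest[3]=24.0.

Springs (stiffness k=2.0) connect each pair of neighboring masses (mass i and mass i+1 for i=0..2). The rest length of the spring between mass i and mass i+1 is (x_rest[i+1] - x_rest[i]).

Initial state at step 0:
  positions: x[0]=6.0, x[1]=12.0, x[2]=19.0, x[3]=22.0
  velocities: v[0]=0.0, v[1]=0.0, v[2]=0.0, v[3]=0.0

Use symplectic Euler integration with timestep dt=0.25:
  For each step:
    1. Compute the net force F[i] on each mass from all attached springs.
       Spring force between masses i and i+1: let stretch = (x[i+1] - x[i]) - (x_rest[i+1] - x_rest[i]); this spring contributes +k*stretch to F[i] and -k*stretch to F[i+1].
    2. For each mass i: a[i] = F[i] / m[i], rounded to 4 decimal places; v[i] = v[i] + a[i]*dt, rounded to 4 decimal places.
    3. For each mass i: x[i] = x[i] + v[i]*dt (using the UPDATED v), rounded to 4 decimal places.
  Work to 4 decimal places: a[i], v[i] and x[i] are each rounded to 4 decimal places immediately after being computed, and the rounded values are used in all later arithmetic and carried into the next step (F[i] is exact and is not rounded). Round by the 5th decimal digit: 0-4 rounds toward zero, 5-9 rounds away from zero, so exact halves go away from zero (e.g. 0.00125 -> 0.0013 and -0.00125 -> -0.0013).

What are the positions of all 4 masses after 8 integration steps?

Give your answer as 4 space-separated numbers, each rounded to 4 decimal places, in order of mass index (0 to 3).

Step 0: x=[6.0000 12.0000 19.0000 22.0000] v=[0.0000 0.0000 0.0000 0.0000]
Step 1: x=[6.0000 12.1250 18.5000 22.3750] v=[0.0000 0.5000 -2.0000 1.5000]
Step 2: x=[6.0078 12.2813 17.6875 23.0156] v=[0.0313 0.6250 -3.2500 2.5625]
Step 3: x=[6.0327 12.3292 16.8652 23.7402] v=[0.0997 0.1914 -3.2891 2.8985]
Step 4: x=[6.0762 12.1570 16.3353 24.3555] v=[0.1738 -0.6889 -2.1196 2.4610]
Step 5: x=[6.1247 11.7470 16.2856 24.7182] v=[0.1940 -1.6402 -0.1987 1.4509]
Step 6: x=[6.1496 11.2015 16.7227 24.7769] v=[0.0996 -2.1821 1.7483 0.2346]
Step 7: x=[6.1153 10.7146 17.4764 24.5788] v=[-0.1374 -1.9475 3.0148 -0.7925]
Step 8: x=[5.9934 10.4980 18.2727 24.2429] v=[-0.4876 -0.8663 3.1851 -1.3437]

Answer: 5.9934 10.4980 18.2727 24.2429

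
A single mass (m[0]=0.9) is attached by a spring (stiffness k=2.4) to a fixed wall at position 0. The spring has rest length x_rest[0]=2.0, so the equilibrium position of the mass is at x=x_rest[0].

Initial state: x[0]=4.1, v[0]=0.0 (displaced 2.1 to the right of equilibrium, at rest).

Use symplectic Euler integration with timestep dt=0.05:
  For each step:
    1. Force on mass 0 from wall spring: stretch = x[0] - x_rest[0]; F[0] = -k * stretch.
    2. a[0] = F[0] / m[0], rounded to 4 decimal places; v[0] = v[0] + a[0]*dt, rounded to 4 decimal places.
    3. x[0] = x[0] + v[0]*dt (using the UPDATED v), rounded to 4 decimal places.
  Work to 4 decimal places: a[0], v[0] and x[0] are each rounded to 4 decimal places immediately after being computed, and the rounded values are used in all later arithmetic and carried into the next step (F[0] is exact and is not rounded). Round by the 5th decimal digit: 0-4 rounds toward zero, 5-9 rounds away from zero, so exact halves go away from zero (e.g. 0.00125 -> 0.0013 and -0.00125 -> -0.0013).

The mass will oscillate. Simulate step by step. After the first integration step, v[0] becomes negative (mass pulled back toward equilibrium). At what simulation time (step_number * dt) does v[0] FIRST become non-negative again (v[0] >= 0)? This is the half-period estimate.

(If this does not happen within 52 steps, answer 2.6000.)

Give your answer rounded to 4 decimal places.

Answer: 1.9500

Derivation:
Step 0: x=[4.1000] v=[0.0000]
Step 1: x=[4.0860] v=[-0.2800]
Step 2: x=[4.0581] v=[-0.5581]
Step 3: x=[4.0165] v=[-0.8325]
Step 4: x=[3.9614] v=[-1.1014]
Step 5: x=[3.8933] v=[-1.3629]
Step 6: x=[3.8125] v=[-1.6153]
Step 7: x=[3.7197] v=[-1.8570]
Step 8: x=[3.6154] v=[-2.0863]
Step 9: x=[3.5003] v=[-2.3017]
Step 10: x=[3.3752] v=[-2.5017]
Step 11: x=[3.2409] v=[-2.6851]
Step 12: x=[3.0984] v=[-2.8506]
Step 13: x=[2.9485] v=[-2.9971]
Step 14: x=[2.7923] v=[-3.1236]
Step 15: x=[2.6308] v=[-3.2292]
Step 16: x=[2.4651] v=[-3.3133]
Step 17: x=[2.2963] v=[-3.3753]
Step 18: x=[2.1256] v=[-3.4148]
Step 19: x=[1.9540] v=[-3.4315]
Step 20: x=[1.7827] v=[-3.4254]
Step 21: x=[1.6129] v=[-3.3964]
Step 22: x=[1.4457] v=[-3.3448]
Step 23: x=[1.2822] v=[-3.2709]
Step 24: x=[1.1234] v=[-3.1752]
Step 25: x=[0.9705] v=[-3.0583]
Step 26: x=[0.8245] v=[-2.9210]
Step 27: x=[0.6863] v=[-2.7643]
Step 28: x=[0.5568] v=[-2.5891]
Step 29: x=[0.4370] v=[-2.3967]
Step 30: x=[0.3276] v=[-2.1883]
Step 31: x=[0.2293] v=[-1.9653]
Step 32: x=[0.1428] v=[-1.7292]
Step 33: x=[0.0687] v=[-1.4816]
Step 34: x=[0.0075] v=[-1.2241]
Step 35: x=[-0.0404] v=[-0.9584]
Step 36: x=[-0.0747] v=[-0.6863]
Step 37: x=[-0.0952] v=[-0.4097]
Step 38: x=[-0.1017] v=[-0.1303]
Step 39: x=[-0.0942] v=[0.1499]
First v>=0 after going negative at step 39, time=1.9500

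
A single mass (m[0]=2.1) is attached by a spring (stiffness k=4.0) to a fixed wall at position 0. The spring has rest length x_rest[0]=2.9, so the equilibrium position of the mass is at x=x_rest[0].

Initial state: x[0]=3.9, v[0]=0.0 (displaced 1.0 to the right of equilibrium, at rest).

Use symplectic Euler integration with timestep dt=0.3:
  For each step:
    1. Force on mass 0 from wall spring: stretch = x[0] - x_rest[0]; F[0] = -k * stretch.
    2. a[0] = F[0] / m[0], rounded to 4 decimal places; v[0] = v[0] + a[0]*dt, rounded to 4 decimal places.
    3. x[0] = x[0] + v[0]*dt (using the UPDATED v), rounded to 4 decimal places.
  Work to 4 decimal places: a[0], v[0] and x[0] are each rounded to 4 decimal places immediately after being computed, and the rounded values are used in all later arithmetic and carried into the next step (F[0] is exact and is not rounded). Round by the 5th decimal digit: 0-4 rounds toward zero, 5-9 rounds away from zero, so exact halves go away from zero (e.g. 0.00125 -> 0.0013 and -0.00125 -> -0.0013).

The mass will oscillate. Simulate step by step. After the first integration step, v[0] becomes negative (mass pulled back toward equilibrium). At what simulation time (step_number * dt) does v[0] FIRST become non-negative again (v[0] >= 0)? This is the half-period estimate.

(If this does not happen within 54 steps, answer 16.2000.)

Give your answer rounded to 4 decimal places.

Answer: 2.4000

Derivation:
Step 0: x=[3.9000] v=[0.0000]
Step 1: x=[3.7286] v=[-0.5714]
Step 2: x=[3.4151] v=[-1.0449]
Step 3: x=[3.0133] v=[-1.3392]
Step 4: x=[2.5921] v=[-1.4039]
Step 5: x=[2.2237] v=[-1.2280]
Step 6: x=[1.9713] v=[-0.8415]
Step 7: x=[1.8781] v=[-0.3108]
Step 8: x=[1.9601] v=[0.2732]
First v>=0 after going negative at step 8, time=2.4000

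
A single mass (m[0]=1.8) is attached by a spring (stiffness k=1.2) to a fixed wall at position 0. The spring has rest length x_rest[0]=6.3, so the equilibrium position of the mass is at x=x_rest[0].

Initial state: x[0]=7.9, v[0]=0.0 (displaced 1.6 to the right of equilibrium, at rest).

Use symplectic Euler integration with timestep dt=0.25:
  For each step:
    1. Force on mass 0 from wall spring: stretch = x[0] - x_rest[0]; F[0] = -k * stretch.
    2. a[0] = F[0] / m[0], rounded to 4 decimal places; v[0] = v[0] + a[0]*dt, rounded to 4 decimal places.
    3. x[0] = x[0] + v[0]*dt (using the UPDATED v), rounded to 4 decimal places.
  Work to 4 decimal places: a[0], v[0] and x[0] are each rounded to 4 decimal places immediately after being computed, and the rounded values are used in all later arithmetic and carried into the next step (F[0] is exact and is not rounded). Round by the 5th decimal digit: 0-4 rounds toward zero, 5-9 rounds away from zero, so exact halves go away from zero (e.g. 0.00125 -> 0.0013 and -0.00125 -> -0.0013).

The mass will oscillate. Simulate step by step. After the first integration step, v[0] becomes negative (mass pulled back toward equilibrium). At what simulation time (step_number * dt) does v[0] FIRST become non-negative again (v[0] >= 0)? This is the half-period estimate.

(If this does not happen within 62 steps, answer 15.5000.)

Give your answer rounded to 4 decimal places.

Answer: 4.0000

Derivation:
Step 0: x=[7.9000] v=[0.0000]
Step 1: x=[7.8333] v=[-0.2667]
Step 2: x=[7.7027] v=[-0.5223]
Step 3: x=[7.5137] v=[-0.7561]
Step 4: x=[7.2741] v=[-0.9584]
Step 5: x=[6.9939] v=[-1.1208]
Step 6: x=[6.6848] v=[-1.2365]
Step 7: x=[6.3597] v=[-1.3006]
Step 8: x=[6.0321] v=[-1.3106]
Step 9: x=[5.7156] v=[-1.2660]
Step 10: x=[5.4235] v=[-1.1686]
Step 11: x=[5.1679] v=[-1.0225]
Step 12: x=[4.9595] v=[-0.8338]
Step 13: x=[4.8069] v=[-0.6104]
Step 14: x=[4.7165] v=[-0.3616]
Step 15: x=[4.6921] v=[-0.0977]
Step 16: x=[4.7347] v=[0.1703]
First v>=0 after going negative at step 16, time=4.0000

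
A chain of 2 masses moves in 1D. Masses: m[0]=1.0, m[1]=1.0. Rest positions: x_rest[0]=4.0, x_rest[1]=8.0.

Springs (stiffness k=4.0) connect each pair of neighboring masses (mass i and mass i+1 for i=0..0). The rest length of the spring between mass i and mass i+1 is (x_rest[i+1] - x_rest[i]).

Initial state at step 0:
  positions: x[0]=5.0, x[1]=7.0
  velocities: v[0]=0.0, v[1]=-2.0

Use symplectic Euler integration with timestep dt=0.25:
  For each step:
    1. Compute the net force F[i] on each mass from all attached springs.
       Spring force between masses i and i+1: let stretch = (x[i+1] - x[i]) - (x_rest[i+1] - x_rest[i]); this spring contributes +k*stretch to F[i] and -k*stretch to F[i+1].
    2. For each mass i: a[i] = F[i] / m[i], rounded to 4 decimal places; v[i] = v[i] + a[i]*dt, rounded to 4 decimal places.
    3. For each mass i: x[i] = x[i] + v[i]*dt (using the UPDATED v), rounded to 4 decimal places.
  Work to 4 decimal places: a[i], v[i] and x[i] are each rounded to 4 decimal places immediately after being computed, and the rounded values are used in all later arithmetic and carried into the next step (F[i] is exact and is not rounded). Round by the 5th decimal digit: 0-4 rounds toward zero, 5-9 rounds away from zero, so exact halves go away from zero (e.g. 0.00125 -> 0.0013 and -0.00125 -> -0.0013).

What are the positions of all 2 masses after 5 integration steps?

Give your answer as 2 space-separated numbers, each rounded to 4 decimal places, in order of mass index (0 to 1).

Answer: 1.8594 7.6407

Derivation:
Step 0: x=[5.0000 7.0000] v=[0.0000 -2.0000]
Step 1: x=[4.5000 7.0000] v=[-2.0000 0.0000]
Step 2: x=[3.6250 7.3750] v=[-3.5000 1.5000]
Step 3: x=[2.6875 7.8125] v=[-3.7500 1.7500]
Step 4: x=[2.0313 7.9688] v=[-2.6250 0.6250]
Step 5: x=[1.8594 7.6407] v=[-0.6875 -1.3125]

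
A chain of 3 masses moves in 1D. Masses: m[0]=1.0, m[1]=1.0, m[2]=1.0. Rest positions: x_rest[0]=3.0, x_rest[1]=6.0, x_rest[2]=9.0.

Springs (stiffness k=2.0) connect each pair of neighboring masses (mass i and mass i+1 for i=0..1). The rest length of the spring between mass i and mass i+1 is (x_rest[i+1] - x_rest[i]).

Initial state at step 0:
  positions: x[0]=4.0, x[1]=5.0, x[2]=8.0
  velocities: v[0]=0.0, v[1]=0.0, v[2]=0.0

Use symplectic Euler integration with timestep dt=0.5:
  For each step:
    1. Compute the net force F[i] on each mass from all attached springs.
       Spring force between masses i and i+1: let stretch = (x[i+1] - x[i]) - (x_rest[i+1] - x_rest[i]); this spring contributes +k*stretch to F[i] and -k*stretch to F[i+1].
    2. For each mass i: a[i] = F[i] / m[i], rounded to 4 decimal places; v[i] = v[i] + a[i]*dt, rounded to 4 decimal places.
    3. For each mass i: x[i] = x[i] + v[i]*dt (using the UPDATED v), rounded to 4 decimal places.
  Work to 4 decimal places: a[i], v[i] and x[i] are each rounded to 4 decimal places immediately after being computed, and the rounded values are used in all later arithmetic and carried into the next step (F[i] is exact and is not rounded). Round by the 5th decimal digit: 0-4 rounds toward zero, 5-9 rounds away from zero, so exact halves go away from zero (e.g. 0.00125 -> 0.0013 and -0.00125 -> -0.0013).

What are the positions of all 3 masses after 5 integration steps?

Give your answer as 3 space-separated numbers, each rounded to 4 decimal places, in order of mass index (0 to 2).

Step 0: x=[4.0000 5.0000 8.0000] v=[0.0000 0.0000 0.0000]
Step 1: x=[3.0000 6.0000 8.0000] v=[-2.0000 2.0000 0.0000]
Step 2: x=[2.0000 6.5000 8.5000] v=[-2.0000 1.0000 1.0000]
Step 3: x=[1.7500 5.7500 9.5000] v=[-0.5000 -1.5000 2.0000]
Step 4: x=[2.0000 4.8750 10.1250] v=[0.5000 -1.7500 1.2500]
Step 5: x=[2.1875 5.1875 9.6250] v=[0.3750 0.6250 -1.0000]

Answer: 2.1875 5.1875 9.6250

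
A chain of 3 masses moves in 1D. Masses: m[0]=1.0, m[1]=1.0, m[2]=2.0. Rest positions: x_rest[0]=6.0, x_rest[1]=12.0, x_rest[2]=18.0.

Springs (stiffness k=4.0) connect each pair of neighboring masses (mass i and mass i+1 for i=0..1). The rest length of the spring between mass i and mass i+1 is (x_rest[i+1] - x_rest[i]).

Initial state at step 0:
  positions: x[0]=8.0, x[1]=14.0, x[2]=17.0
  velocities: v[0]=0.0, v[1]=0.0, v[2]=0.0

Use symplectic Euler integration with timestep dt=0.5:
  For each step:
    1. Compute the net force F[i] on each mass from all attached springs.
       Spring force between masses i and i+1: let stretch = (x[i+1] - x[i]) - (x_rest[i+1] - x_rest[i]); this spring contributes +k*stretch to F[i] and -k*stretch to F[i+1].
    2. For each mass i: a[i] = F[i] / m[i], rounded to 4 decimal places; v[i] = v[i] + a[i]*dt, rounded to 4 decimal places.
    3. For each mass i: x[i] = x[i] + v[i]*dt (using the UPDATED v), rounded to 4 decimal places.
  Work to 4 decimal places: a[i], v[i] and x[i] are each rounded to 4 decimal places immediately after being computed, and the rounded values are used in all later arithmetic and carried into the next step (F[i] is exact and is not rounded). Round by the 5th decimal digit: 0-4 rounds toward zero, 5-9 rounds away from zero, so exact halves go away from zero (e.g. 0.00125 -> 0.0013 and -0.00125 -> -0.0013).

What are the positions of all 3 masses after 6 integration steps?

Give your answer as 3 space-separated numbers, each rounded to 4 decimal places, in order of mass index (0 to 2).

Answer: 7.4375 14.6563 16.9532

Derivation:
Step 0: x=[8.0000 14.0000 17.0000] v=[0.0000 0.0000 0.0000]
Step 1: x=[8.0000 11.0000 18.5000] v=[0.0000 -6.0000 3.0000]
Step 2: x=[5.0000 12.5000 19.2500] v=[-6.0000 3.0000 1.5000]
Step 3: x=[3.5000 13.2500 19.6250] v=[-3.0000 1.5000 0.7500]
Step 4: x=[5.7500 10.6250 19.8125] v=[4.5000 -5.2500 0.3750]
Step 5: x=[6.8750 12.3125 18.4063] v=[2.2500 3.3750 -2.8125]
Step 6: x=[7.4375 14.6563 16.9532] v=[1.1250 4.6876 -2.9063]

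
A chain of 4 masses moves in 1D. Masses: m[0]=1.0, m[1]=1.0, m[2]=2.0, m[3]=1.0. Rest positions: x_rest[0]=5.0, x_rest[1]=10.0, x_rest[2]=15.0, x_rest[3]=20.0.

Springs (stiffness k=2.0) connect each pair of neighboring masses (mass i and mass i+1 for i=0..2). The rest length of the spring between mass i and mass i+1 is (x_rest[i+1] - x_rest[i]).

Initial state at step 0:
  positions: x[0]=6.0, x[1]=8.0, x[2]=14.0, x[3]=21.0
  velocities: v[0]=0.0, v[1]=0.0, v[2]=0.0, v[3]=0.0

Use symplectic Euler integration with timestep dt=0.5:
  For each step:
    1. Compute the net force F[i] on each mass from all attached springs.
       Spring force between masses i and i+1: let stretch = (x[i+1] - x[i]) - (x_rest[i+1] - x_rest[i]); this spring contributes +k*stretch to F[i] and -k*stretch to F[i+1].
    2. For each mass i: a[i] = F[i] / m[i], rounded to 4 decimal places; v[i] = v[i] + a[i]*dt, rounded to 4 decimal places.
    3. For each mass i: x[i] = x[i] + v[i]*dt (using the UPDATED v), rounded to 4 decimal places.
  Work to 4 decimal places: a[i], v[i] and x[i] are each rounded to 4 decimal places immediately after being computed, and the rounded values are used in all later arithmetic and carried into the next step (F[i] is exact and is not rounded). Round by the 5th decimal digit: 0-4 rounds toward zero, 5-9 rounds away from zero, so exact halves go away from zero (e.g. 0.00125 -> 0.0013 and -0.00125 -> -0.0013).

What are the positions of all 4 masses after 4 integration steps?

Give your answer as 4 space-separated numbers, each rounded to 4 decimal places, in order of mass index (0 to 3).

Answer: 4.8125 8.6250 15.5469 18.4688

Derivation:
Step 0: x=[6.0000 8.0000 14.0000 21.0000] v=[0.0000 0.0000 0.0000 0.0000]
Step 1: x=[4.5000 10.0000 14.2500 20.0000] v=[-3.0000 4.0000 0.5000 -2.0000]
Step 2: x=[3.2500 11.3750 14.8750 18.6250] v=[-2.5000 2.7500 1.2500 -2.7500]
Step 3: x=[3.5625 10.4375 15.5625 17.8750] v=[0.6250 -1.8750 1.3750 -1.5000]
Step 4: x=[4.8125 8.6250 15.5469 18.4688] v=[2.5000 -3.6250 -0.0313 1.1875]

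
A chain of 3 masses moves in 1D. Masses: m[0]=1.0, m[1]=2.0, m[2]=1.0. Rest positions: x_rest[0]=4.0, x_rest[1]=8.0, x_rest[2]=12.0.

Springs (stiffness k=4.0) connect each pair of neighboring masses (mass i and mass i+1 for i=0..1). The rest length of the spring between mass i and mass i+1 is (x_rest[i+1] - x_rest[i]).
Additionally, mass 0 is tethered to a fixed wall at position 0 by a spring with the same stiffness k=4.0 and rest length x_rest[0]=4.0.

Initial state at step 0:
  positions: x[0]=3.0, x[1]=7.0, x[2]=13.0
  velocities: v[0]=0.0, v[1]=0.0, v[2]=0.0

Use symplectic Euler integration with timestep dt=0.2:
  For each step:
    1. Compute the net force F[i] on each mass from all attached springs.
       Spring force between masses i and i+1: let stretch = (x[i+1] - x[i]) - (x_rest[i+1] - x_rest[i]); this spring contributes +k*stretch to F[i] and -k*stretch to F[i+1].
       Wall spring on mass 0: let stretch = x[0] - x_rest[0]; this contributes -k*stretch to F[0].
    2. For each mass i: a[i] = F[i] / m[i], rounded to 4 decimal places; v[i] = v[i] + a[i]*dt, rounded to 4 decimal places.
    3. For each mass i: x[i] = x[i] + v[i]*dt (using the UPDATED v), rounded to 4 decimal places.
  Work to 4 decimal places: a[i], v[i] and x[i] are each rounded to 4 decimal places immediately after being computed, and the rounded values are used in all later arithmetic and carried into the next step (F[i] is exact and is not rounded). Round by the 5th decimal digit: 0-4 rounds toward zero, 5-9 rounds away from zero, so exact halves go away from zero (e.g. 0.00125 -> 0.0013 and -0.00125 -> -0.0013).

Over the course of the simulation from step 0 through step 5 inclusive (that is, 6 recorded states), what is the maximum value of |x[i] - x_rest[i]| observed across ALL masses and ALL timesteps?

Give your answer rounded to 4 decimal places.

Step 0: x=[3.0000 7.0000 13.0000] v=[0.0000 0.0000 0.0000]
Step 1: x=[3.1600 7.1600 12.6800] v=[0.8000 0.8000 -1.6000]
Step 2: x=[3.4544 7.4416 12.1168] v=[1.4720 1.4080 -2.8160]
Step 3: x=[3.8340 7.7782 11.4456] v=[1.8982 1.6832 -3.3562]
Step 4: x=[4.2313 8.0927 10.8276] v=[1.9864 1.5725 -3.0901]
Step 5: x=[4.5694 8.3171 10.4120] v=[1.6905 1.1219 -2.0780]
Max displacement = 1.5880

Answer: 1.5880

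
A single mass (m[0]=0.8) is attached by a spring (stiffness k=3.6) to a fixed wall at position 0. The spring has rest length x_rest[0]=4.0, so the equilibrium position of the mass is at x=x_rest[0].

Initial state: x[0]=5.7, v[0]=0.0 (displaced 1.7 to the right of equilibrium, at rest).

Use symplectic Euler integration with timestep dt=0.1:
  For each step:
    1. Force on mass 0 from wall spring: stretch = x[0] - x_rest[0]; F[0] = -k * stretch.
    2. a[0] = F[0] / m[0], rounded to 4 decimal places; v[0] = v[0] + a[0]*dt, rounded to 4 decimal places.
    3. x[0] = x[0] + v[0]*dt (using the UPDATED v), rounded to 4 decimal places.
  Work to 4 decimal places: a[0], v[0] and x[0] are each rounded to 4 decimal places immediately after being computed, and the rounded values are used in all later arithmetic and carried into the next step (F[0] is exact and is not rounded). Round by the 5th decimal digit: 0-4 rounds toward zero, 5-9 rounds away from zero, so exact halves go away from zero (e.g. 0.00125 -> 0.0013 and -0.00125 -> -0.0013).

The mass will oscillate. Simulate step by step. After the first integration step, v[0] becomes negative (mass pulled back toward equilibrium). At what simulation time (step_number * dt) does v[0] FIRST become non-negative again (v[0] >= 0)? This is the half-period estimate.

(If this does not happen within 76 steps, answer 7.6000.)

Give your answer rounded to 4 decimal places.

Answer: 1.5000

Derivation:
Step 0: x=[5.7000] v=[0.0000]
Step 1: x=[5.6235] v=[-0.7650]
Step 2: x=[5.4739] v=[-1.4956]
Step 3: x=[5.2580] v=[-2.1589]
Step 4: x=[4.9855] v=[-2.7250]
Step 5: x=[4.6687] v=[-3.1685]
Step 6: x=[4.3218] v=[-3.4694]
Step 7: x=[3.9604] v=[-3.6142]
Step 8: x=[3.6008] v=[-3.5964]
Step 9: x=[3.2591] v=[-3.4168]
Step 10: x=[2.9508] v=[-3.0834]
Step 11: x=[2.6897] v=[-2.6113]
Step 12: x=[2.4875] v=[-2.0217]
Step 13: x=[2.3534] v=[-1.3411]
Step 14: x=[2.2934] v=[-0.6001]
Step 15: x=[2.3102] v=[0.1679]
First v>=0 after going negative at step 15, time=1.5000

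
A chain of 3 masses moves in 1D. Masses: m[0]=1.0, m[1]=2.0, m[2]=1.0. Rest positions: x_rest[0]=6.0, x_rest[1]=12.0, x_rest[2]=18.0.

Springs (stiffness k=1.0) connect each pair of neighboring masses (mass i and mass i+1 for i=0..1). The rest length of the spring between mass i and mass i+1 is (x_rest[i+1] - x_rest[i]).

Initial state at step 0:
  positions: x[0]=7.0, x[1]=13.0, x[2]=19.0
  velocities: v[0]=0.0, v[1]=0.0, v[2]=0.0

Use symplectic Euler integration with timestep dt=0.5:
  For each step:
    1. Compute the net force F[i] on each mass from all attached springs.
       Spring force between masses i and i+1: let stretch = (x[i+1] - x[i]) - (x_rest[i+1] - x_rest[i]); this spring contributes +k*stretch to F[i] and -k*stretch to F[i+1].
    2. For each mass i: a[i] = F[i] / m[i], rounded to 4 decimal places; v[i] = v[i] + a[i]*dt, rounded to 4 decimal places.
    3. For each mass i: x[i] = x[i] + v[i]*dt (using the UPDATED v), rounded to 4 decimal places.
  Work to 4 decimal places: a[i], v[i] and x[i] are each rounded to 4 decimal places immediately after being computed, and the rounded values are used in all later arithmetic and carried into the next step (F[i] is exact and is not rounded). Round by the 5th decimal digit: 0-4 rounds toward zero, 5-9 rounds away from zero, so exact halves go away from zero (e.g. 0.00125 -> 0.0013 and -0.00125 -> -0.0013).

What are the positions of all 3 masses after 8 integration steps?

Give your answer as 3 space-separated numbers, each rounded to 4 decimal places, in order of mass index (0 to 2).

Answer: 7.0000 13.0000 19.0000

Derivation:
Step 0: x=[7.0000 13.0000 19.0000] v=[0.0000 0.0000 0.0000]
Step 1: x=[7.0000 13.0000 19.0000] v=[0.0000 0.0000 0.0000]
Step 2: x=[7.0000 13.0000 19.0000] v=[0.0000 0.0000 0.0000]
Step 3: x=[7.0000 13.0000 19.0000] v=[0.0000 0.0000 0.0000]
Step 4: x=[7.0000 13.0000 19.0000] v=[0.0000 0.0000 0.0000]
Step 5: x=[7.0000 13.0000 19.0000] v=[0.0000 0.0000 0.0000]
Step 6: x=[7.0000 13.0000 19.0000] v=[0.0000 0.0000 0.0000]
Step 7: x=[7.0000 13.0000 19.0000] v=[0.0000 0.0000 0.0000]
Step 8: x=[7.0000 13.0000 19.0000] v=[0.0000 0.0000 0.0000]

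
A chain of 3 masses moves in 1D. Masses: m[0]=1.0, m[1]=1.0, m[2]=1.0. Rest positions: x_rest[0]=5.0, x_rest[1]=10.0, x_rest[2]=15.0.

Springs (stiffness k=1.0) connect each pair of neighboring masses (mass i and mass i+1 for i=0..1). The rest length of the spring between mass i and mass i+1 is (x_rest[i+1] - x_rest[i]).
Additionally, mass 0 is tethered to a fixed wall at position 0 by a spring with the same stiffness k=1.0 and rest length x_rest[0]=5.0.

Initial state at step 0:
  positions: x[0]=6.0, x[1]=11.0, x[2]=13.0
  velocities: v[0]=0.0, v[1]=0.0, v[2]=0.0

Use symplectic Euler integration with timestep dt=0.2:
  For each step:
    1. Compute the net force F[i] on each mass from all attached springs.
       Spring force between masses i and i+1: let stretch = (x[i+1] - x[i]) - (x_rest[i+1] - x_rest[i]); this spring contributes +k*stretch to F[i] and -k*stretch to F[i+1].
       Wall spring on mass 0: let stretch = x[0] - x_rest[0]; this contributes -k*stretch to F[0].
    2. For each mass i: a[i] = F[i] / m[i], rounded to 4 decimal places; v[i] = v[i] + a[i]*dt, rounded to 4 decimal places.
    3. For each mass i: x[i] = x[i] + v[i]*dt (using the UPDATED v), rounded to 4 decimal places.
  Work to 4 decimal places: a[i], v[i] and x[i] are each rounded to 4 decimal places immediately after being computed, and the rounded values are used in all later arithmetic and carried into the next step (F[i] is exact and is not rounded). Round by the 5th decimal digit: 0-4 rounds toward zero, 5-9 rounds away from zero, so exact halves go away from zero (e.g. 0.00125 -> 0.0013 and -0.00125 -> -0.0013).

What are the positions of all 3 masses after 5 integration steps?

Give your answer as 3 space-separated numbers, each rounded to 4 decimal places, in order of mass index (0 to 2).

Answer: 5.3609 9.6083 14.4883

Derivation:
Step 0: x=[6.0000 11.0000 13.0000] v=[0.0000 0.0000 0.0000]
Step 1: x=[5.9600 10.8800 13.1200] v=[-0.2000 -0.6000 0.6000]
Step 2: x=[5.8784 10.6528 13.3504] v=[-0.4080 -1.1360 1.1520]
Step 3: x=[5.7526 10.3425 13.6729] v=[-0.6288 -1.5514 1.6125]
Step 4: x=[5.5803 9.9818 14.0622] v=[-0.8613 -1.8033 1.9464]
Step 5: x=[5.3609 9.6083 14.4883] v=[-1.0971 -1.8675 2.1303]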